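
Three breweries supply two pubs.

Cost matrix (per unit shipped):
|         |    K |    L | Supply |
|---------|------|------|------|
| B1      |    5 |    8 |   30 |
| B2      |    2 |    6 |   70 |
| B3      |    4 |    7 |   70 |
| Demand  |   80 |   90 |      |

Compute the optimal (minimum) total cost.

840

Optimal allocation:
  B1 to K: 10 × 5 = 50
  B1 to L: 20 × 8 = 160
  B2 to K: 70 × 2 = 140
  B3 to L: 70 × 7 = 490
Total = 50 + 160 + 140 + 490 = 840.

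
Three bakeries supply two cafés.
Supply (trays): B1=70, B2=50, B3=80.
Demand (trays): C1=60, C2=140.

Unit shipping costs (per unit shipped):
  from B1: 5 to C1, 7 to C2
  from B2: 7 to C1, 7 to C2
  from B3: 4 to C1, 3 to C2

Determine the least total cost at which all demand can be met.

960

Optimal allocation:
  B1->C1: 60 trays
  B1->C2: 10 trays
  B2->C2: 50 trays
  B3->C2: 80 trays
Total cost = 960.
(Supply check: B1 ships 70; B2 ships 50; B3 ships 80.)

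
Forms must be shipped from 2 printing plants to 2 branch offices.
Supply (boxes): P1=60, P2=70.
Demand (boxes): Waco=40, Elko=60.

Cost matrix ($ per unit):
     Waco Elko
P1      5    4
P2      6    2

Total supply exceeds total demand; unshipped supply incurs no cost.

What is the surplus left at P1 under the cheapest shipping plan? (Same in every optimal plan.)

20

An optimal plan:
  P1 to Waco: 40 boxes
  P2 to Elko: 60 boxes
Total cost = $320.
P1 ships 40 of its 60, leaving 20.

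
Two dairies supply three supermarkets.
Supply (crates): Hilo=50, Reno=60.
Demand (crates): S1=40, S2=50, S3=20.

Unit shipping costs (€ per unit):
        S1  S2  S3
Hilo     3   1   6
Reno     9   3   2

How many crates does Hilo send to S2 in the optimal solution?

The minimum-cost plan:
  Hilo–S1: 40 × €3 = €120
  Hilo–S2: 10 × €1 = €10
  Reno–S2: 40 × €3 = €120
  Reno–S3: 20 × €2 = €40
Total cost = €290.
So Hilo→S2 carries 10 crates.

10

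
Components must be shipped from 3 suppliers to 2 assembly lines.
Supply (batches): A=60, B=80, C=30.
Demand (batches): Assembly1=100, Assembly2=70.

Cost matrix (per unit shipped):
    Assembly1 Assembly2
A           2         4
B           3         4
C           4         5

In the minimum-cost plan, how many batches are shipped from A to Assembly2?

0

The minimum-cost plan:
  A to Assembly1: 60 × 2 = 120
  B to Assembly1: 40 × 3 = 120
  B to Assembly2: 40 × 4 = 160
  C to Assembly2: 30 × 5 = 150
Total cost = 550.
The route A→Assembly2 is not used.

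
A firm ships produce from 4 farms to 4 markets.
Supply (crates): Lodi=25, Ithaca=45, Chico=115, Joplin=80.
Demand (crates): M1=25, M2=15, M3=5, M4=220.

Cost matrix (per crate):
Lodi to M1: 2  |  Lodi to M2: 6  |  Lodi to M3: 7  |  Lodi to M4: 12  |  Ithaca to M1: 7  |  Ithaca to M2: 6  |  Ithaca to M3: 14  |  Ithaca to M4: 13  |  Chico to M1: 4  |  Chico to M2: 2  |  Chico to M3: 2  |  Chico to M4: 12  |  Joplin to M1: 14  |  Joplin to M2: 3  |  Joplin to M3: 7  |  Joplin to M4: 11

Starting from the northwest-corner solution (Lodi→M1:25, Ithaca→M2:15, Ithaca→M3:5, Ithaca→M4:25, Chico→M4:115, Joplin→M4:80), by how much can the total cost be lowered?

Current plan cost = 25·2 + 15·6 + 5·14 + 25·13 + 115·12 + 80·11 = 2795.
Optimal plan:
  Lodi->M1: 25 × 2 = 50
  Ithaca->M4: 45 × 13 = 585
  Chico->M2: 15 × 2 = 30
  Chico->M3: 5 × 2 = 10
  Chico->M4: 95 × 12 = 1140
  Joplin->M4: 80 × 11 = 880
Optimal cost = 2695.
Saving = 2795 − 2695 = 100.

100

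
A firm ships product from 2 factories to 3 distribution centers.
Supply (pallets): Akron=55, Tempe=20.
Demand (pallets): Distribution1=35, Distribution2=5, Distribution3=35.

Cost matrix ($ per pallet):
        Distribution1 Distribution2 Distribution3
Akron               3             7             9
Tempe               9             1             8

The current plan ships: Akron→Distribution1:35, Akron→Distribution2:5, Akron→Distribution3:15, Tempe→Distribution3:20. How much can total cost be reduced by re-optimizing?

25

Current plan cost = 35·3 + 5·7 + 15·9 + 20·8 = $435.
Optimal plan:
  Akron→Distribution1: 35 × $3 = $105
  Akron→Distribution3: 20 × $9 = $180
  Tempe→Distribution2: 5 × $1 = $5
  Tempe→Distribution3: 15 × $8 = $120
Optimal cost = $410.
Saving = 435 − 410 = $25.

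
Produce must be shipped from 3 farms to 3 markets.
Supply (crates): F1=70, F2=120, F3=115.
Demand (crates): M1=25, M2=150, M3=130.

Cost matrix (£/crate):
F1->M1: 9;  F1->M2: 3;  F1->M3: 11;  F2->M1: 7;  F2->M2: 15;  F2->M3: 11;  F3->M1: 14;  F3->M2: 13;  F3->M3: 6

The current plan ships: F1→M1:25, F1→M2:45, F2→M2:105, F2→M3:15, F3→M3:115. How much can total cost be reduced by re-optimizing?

Current plan cost = 25·9 + 45·3 + 105·15 + 15·11 + 115·6 = £2790.
Optimal plan:
  F1->M2: 70 × £3 = £210
  F2->M1: 25 × £7 = £175
  F2->M2: 80 × £15 = £1200
  F2->M3: 15 × £11 = £165
  F3->M3: 115 × £6 = £690
Optimal cost = £2440.
Saving = 2790 − 2440 = £350.

350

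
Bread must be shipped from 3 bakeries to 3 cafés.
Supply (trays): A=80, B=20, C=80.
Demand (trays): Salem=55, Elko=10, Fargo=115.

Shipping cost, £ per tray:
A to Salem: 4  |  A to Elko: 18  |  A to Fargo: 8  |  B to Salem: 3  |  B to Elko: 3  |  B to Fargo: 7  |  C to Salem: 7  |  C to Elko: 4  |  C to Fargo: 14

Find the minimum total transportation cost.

An optimal shipping plan:
  A to Fargo: 80 × £8 = £640
  B to Fargo: 20 × £7 = £140
  C to Salem: 55 × £7 = £385
  C to Elko: 10 × £4 = £40
  C to Fargo: 15 × £14 = £210
Total = 640 + 140 + 385 + 40 + 210 = £1415.
(Supply check: A ships 80; B ships 20; C ships 80.)

1415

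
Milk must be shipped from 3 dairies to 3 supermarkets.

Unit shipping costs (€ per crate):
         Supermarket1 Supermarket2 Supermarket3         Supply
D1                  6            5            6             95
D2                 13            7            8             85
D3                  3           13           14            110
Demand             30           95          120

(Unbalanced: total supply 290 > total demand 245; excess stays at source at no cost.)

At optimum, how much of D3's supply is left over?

An optimal plan:
  D1->Supermarket2: 95 × €5 = €475
  D2->Supermarket3: 85 × €8 = €680
  D3->Supermarket1: 30 × €3 = €90
  D3->Supermarket3: 35 × €14 = €490
Total cost = €1735.
D3 ships 65 of its 110, leaving 45.

45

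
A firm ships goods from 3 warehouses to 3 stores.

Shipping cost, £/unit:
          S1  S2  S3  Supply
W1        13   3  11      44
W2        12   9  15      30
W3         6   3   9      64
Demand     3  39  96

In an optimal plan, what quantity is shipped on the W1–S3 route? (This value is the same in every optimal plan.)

5

Optimal shipments:
  W1->S2: 39 × £3 = £117
  W1->S3: 5 × £11 = £55
  W2->S1: 3 × £12 = £36
  W2->S3: 27 × £15 = £405
  W3->S3: 64 × £9 = £576
Total cost = £1189.
So W1→S3 carries 5 units.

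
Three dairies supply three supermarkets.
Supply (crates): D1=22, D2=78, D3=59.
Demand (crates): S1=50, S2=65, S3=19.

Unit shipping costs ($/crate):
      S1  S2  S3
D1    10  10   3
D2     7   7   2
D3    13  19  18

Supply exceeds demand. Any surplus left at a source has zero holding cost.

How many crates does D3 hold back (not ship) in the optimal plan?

An optimal plan:
  D1–S2: 3 × $10 = $30
  D1–S3: 19 × $3 = $57
  D2–S1: 16 × $7 = $112
  D2–S2: 62 × $7 = $434
  D3–S1: 34 × $13 = $442
Total cost = $1075.
D3 ships 34 of its 59, leaving 25.

25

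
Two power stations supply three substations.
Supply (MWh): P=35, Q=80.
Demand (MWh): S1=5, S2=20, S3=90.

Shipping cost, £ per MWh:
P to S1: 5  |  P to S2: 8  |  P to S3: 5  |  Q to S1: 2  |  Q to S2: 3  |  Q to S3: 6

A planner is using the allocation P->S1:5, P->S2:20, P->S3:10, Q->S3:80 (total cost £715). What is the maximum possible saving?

140

Current plan cost = 5·5 + 20·8 + 10·5 + 80·6 = £715.
Optimal plan:
  P–S3: 35 MWh
  Q–S1: 5 MWh
  Q–S2: 20 MWh
  Q–S3: 55 MWh
Optimal cost = £575.
Saving = 715 − 575 = £140.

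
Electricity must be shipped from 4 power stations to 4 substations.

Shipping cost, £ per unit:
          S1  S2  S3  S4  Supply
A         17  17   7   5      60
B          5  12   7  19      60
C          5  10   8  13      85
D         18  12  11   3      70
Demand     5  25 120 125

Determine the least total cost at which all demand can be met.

1655

One minimum-cost allocation:
  A to S3: 5 × £7 = £35
  A to S4: 55 × £5 = £275
  B to S3: 60 × £7 = £420
  C to S1: 5 × £5 = £25
  C to S2: 25 × £10 = £250
  C to S3: 55 × £8 = £440
  D to S4: 70 × £3 = £210
Total = 35 + 275 + 420 + 25 + 250 + 440 + 210 = £1655.
(Supply check: A ships 60; B ships 60; C ships 85; D ships 70.)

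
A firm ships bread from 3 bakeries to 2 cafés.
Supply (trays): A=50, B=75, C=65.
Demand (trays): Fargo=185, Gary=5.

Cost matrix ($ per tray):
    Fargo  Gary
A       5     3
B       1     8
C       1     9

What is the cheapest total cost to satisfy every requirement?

380

One minimum-cost allocation:
  A→Fargo: 45 trays
  A→Gary: 5 trays
  B→Fargo: 75 trays
  C→Fargo: 65 trays
Total cost = $380.
(Supply check: A ships 50; B ships 75; C ships 65.)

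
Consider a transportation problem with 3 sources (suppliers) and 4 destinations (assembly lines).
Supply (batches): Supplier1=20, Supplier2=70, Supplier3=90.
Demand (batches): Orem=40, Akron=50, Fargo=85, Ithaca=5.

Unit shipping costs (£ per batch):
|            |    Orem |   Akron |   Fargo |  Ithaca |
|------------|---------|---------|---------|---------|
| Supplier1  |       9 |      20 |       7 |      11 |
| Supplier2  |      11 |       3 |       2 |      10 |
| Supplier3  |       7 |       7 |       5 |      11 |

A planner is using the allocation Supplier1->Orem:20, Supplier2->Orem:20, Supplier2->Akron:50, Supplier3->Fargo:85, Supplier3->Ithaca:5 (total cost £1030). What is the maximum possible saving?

Current plan cost = 20·9 + 20·11 + 50·3 + 85·5 + 5·11 = £1030.
Optimal plan:
  Supplier1–Fargo: 15 × £7 = £105
  Supplier1–Ithaca: 5 × £11 = £55
  Supplier2–Akron: 50 × £3 = £150
  Supplier2–Fargo: 20 × £2 = £40
  Supplier3–Orem: 40 × £7 = £280
  Supplier3–Fargo: 50 × £5 = £250
Optimal cost = £880.
Saving = 1030 − 880 = £150.

150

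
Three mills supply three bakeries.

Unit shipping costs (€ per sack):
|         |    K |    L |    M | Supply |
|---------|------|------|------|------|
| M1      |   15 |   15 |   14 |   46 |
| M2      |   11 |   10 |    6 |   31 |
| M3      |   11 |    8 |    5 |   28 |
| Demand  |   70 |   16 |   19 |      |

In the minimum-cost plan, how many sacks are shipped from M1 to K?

46

Solving gives:
  M1 to K: 46 × €15 = €690
  M2 to K: 24 × €11 = €264
  M2 to M: 7 × €6 = €42
  M3 to L: 16 × €8 = €128
  M3 to M: 12 × €5 = €60
Total cost = €1184.
So M1→K carries 46 sacks.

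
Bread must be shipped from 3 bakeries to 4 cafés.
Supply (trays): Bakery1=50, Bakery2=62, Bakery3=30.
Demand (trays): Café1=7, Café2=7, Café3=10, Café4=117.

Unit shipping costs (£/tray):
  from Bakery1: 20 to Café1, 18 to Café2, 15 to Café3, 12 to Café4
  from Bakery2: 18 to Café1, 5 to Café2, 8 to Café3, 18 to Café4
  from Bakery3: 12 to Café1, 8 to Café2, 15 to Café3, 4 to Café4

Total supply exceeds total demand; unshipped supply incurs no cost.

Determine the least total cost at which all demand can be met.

A cheapest plan:
  Bakery1→Café4: 50 × £12 = £600
  Bakery2→Café1: 7 × £18 = £126
  Bakery2→Café2: 7 × £5 = £35
  Bakery2→Café3: 10 × £8 = £80
  Bakery2→Café4: 37 × £18 = £666
  Bakery3→Café4: 30 × £4 = £120
Total = 600 + 126 + 35 + 80 + 666 + 120 = £1627.
(Supply check: Bakery1 ships 50; Bakery2 ships 61; Bakery3 ships 30.)

1627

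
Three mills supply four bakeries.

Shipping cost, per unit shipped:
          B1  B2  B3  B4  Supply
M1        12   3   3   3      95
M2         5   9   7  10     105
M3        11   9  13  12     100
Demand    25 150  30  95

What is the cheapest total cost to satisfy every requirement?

1970

Optimal allocation:
  M1→B4: 95 × 3 = 285
  M2→B1: 25 × 5 = 125
  M2→B2: 50 × 9 = 450
  M2→B3: 30 × 7 = 210
  M3→B2: 100 × 9 = 900
Total = 285 + 125 + 450 + 210 + 900 = 1970.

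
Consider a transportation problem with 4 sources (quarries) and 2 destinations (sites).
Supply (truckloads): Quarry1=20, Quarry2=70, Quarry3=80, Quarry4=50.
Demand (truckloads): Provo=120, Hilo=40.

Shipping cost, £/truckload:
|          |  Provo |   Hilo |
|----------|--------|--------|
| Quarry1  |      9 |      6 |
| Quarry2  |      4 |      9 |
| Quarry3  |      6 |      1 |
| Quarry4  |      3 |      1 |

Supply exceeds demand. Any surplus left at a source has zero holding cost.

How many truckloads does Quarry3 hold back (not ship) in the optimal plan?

Minimum-cost shipments:
  Quarry2→Provo: 70 × £4 = £280
  Quarry3→Hilo: 40 × £1 = £40
  Quarry4→Provo: 50 × £3 = £150
Total cost = £470.
Quarry3 ships 40 of its 80, leaving 40.

40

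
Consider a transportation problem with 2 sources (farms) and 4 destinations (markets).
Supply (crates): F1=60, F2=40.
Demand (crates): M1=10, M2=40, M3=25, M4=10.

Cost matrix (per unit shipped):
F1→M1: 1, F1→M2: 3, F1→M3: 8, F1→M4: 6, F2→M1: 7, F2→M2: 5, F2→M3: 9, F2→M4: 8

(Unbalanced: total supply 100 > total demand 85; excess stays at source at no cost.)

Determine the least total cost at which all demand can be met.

415

A cheapest plan:
  F1–M1: 10 crates
  F1–M2: 40 crates
  F1–M4: 10 crates
  F2–M3: 25 crates
Total cost = 415.
(Supply check: F1 ships 60; F2 ships 25.)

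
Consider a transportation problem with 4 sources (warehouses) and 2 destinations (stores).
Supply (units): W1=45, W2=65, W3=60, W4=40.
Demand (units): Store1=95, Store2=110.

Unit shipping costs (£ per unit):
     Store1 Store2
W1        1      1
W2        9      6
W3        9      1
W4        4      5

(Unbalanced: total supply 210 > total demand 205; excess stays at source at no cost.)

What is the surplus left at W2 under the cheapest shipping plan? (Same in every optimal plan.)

5

Minimum-cost shipments:
  W1–Store1: 45 × £1 = £45
  W2–Store1: 10 × £9 = £90
  W2–Store2: 50 × £6 = £300
  W3–Store2: 60 × £1 = £60
  W4–Store1: 40 × £4 = £160
Total cost = £655.
W2 ships 60 of its 65, leaving 5.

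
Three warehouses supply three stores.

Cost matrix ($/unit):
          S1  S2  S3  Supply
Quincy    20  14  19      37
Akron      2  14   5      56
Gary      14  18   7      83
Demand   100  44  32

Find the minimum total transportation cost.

1596

A cheapest plan:
  Quincy→S2: 37 × $14 = $518
  Akron→S1: 56 × $2 = $112
  Gary→S1: 44 × $14 = $616
  Gary→S2: 7 × $18 = $126
  Gary→S3: 32 × $7 = $224
Total = 518 + 112 + 616 + 126 + 224 = $1596.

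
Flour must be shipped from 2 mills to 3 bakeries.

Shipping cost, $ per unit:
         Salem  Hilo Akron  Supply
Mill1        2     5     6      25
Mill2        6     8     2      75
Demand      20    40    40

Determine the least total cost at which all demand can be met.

One minimum-cost allocation:
  Mill1->Salem: 20 × $2 = $40
  Mill1->Hilo: 5 × $5 = $25
  Mill2->Hilo: 35 × $8 = $280
  Mill2->Akron: 40 × $2 = $80
Total = 40 + 25 + 280 + 80 = $425.
(Supply check: Mill1 ships 25; Mill2 ships 75.)

425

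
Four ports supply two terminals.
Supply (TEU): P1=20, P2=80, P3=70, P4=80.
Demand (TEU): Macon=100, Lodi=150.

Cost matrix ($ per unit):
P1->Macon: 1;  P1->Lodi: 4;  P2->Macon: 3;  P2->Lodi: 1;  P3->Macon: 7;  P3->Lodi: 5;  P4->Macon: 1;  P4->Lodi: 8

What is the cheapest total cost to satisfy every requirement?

530

Optimal allocation:
  P1–Macon: 20 × $1 = $20
  P2–Lodi: 80 × $1 = $80
  P3–Lodi: 70 × $5 = $350
  P4–Macon: 80 × $1 = $80
Total = 20 + 80 + 350 + 80 = $530.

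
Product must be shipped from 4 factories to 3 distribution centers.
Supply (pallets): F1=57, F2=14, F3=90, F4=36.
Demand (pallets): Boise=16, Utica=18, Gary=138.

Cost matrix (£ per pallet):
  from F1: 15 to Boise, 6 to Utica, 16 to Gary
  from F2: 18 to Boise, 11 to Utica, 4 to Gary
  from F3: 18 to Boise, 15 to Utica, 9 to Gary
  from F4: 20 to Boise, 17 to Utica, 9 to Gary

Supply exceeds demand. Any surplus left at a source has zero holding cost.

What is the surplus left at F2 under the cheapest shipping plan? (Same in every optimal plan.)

0

An optimal plan:
  F1->Boise: 16 pallets
  F1->Utica: 18 pallets
  F2->Gary: 14 pallets
  F3->Gary: 90 pallets
  F4->Gary: 34 pallets
Total cost = £1520.
F2 ships 14 of its 14, leaving 0.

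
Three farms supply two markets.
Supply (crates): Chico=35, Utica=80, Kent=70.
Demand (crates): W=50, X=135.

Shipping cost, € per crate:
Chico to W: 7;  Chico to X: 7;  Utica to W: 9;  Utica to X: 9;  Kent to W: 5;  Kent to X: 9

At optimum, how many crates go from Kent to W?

Optimal shipments:
  Chico->X: 35 crates
  Utica->X: 80 crates
  Kent->W: 50 crates
  Kent->X: 20 crates
Total cost = €1395.
So Kent→W carries 50 crates.

50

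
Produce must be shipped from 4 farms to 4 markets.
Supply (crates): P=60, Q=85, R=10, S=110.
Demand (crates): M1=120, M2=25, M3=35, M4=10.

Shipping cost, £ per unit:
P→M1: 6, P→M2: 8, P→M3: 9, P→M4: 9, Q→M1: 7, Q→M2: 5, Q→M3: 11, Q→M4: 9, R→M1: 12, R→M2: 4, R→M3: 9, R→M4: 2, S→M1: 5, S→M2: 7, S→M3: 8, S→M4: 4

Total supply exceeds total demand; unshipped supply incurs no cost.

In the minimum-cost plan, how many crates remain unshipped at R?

Minimum-cost shipments:
  P–M1: 10 × £6 = £60
  P–M3: 35 × £9 = £315
  Q–M2: 25 × £5 = £125
  R–M4: 10 × £2 = £20
  S–M1: 110 × £5 = £550
Total cost = £1070.
R ships 10 of its 10, leaving 0.

0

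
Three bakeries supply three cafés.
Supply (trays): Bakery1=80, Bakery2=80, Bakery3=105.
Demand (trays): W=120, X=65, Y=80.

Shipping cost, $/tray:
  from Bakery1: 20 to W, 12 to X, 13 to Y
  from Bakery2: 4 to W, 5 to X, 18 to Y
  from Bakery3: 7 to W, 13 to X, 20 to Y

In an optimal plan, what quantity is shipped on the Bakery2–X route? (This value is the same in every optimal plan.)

Optimal shipments:
  Bakery1 to Y: 80 × $13 = $1040
  Bakery2 to W: 15 × $4 = $60
  Bakery2 to X: 65 × $5 = $325
  Bakery3 to W: 105 × $7 = $735
Total cost = $2160.
So Bakery2→X carries 65 trays.

65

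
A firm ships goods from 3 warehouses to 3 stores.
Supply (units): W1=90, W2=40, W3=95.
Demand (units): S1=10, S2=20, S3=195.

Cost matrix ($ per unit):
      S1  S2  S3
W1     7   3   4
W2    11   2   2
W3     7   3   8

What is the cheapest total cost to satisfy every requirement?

One minimum-cost allocation:
  W1–S3: 90 × $4 = $360
  W2–S3: 40 × $2 = $80
  W3–S1: 10 × $7 = $70
  W3–S2: 20 × $3 = $60
  W3–S3: 65 × $8 = $520
Total = 360 + 80 + 70 + 60 + 520 = $1090.

1090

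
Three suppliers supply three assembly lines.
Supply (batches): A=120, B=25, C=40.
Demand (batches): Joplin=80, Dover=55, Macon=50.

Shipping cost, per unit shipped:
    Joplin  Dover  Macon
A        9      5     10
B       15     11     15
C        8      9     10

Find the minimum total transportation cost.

1580

An optimal shipping plan:
  A→Joplin: 40 × 9 = 360
  A→Dover: 55 × 5 = 275
  A→Macon: 25 × 10 = 250
  B→Macon: 25 × 15 = 375
  C→Joplin: 40 × 8 = 320
Total = 360 + 275 + 250 + 375 + 320 = 1580.
(Supply check: A ships 120; B ships 25; C ships 40.)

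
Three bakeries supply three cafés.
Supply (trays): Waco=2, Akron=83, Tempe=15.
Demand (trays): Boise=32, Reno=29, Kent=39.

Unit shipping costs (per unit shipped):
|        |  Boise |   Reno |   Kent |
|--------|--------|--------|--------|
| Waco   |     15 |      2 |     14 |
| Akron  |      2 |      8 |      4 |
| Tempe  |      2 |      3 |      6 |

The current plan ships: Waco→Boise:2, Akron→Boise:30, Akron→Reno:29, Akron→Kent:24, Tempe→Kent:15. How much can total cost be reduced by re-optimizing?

143

Current plan cost = 2·15 + 30·2 + 29·8 + 24·4 + 15·6 = 508.
Optimal plan:
  Waco->Reno: 2 × 2 = 4
  Akron->Boise: 32 × 2 = 64
  Akron->Reno: 12 × 8 = 96
  Akron->Kent: 39 × 4 = 156
  Tempe->Reno: 15 × 3 = 45
Optimal cost = 365.
Saving = 508 − 365 = 143.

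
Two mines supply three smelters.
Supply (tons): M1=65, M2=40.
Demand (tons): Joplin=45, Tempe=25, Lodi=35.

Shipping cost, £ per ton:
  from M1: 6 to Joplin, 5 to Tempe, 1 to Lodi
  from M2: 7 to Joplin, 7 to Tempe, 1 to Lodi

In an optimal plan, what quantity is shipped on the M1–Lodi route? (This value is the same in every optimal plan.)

Solving gives:
  M1→Joplin: 40 tons
  M1→Tempe: 25 tons
  M2→Joplin: 5 tons
  M2→Lodi: 35 tons
Total cost = £435.
The route M1→Lodi is not used.

0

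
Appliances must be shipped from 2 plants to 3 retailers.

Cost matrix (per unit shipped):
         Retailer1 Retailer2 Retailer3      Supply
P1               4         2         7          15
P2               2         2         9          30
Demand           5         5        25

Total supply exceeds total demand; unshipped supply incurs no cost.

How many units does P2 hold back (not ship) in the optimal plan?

10

Minimum-cost shipments:
  P1→Retailer3: 15 × 7 = 105
  P2→Retailer1: 5 × 2 = 10
  P2→Retailer2: 5 × 2 = 10
  P2→Retailer3: 10 × 9 = 90
Total cost = 215.
P2 ships 20 of its 30, leaving 10.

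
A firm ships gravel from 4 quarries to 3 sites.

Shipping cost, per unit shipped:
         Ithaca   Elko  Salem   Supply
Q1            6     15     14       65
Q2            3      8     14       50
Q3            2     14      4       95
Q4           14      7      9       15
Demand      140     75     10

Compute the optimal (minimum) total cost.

Optimal allocation:
  Q1 to Ithaca: 55 truckloads
  Q1 to Elko: 10 truckloads
  Q2 to Elko: 50 truckloads
  Q3 to Ithaca: 85 truckloads
  Q3 to Salem: 10 truckloads
  Q4 to Elko: 15 truckloads
Total cost = 1195.
(Supply check: Q1 ships 65; Q2 ships 50; Q3 ships 95; Q4 ships 15.)

1195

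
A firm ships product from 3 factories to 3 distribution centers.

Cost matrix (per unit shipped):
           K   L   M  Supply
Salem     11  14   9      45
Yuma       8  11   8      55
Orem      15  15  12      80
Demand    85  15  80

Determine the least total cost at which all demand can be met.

An optimal shipping plan:
  Salem–K: 30 × 11 = 330
  Salem–M: 15 × 9 = 135
  Yuma–K: 55 × 8 = 440
  Orem–L: 15 × 15 = 225
  Orem–M: 65 × 12 = 780
Total = 330 + 135 + 440 + 225 + 780 = 1910.

1910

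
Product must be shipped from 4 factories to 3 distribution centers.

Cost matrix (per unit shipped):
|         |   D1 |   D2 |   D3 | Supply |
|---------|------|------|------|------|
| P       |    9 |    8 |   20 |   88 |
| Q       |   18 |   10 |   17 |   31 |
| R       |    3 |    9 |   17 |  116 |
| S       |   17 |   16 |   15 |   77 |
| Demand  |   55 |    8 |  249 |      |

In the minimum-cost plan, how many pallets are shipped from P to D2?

Optimal shipments:
  P->D2: 8 pallets
  P->D3: 80 pallets
  Q->D3: 31 pallets
  R->D1: 55 pallets
  R->D3: 61 pallets
  S->D3: 77 pallets
Total cost = 4548.
So P→D2 carries 8 pallets.

8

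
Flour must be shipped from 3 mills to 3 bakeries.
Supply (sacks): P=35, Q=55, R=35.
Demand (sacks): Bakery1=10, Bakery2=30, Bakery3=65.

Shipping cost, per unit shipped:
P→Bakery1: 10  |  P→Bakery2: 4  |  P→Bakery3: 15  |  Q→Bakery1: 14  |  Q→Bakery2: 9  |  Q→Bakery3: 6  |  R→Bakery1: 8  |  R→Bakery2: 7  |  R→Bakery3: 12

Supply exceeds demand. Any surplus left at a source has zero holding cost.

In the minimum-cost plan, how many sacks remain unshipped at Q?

0

Minimum-cost shipments:
  P–Bakery2: 30 sacks
  Q–Bakery3: 55 sacks
  R–Bakery1: 10 sacks
  R–Bakery3: 10 sacks
Total cost = 650.
Q ships 55 of its 55, leaving 0.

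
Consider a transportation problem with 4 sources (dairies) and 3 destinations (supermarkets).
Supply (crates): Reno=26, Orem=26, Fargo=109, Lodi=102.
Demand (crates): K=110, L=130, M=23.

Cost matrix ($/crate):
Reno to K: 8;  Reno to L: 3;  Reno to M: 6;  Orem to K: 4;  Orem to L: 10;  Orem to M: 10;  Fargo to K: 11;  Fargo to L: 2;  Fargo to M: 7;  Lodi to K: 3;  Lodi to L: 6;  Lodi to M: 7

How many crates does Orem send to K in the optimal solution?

Optimal shipments:
  Reno to L: 21 × $3 = $63
  Reno to M: 5 × $6 = $30
  Orem to K: 26 × $4 = $104
  Fargo to L: 109 × $2 = $218
  Lodi to K: 84 × $3 = $252
  Lodi to M: 18 × $7 = $126
Total cost = $793.
So Orem→K carries 26 crates.

26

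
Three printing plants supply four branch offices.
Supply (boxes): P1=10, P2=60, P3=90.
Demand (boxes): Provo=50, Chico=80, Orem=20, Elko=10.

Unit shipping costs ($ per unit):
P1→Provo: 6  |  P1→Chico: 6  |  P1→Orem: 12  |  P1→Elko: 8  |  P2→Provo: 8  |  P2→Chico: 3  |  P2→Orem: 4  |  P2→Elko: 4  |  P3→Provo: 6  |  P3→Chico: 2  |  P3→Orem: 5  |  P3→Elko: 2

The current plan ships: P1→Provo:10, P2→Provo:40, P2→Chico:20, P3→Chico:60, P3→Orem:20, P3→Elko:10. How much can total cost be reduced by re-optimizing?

80

Current plan cost = 10·6 + 40·8 + 20·3 + 60·2 + 20·5 + 10·2 = $680.
Optimal plan:
  P1 to Provo: 10 × $6 = $60
  P2 to Chico: 40 × $3 = $120
  P2 to Orem: 20 × $4 = $80
  P3 to Provo: 40 × $6 = $240
  P3 to Chico: 40 × $2 = $80
  P3 to Elko: 10 × $2 = $20
Optimal cost = $600.
Saving = 680 − 600 = $80.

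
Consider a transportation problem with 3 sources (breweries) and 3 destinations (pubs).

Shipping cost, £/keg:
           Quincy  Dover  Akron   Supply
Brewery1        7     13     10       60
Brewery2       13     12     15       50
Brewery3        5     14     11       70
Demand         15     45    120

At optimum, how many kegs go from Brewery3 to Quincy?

15

Solving gives:
  Brewery1→Akron: 60 × £10 = £600
  Brewery2→Dover: 45 × £12 = £540
  Brewery2→Akron: 5 × £15 = £75
  Brewery3→Quincy: 15 × £5 = £75
  Brewery3→Akron: 55 × £11 = £605
Total cost = £1895.
So Brewery3→Quincy carries 15 kegs.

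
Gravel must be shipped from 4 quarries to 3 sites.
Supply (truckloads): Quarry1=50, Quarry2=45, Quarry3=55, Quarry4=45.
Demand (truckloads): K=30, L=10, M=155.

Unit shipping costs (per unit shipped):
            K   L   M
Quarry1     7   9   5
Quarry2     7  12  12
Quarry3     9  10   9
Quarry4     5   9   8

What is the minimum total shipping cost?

1495

One minimum-cost allocation:
  Quarry1 to M: 50 × 5 = 250
  Quarry2 to K: 30 × 7 = 210
  Quarry2 to L: 10 × 12 = 120
  Quarry2 to M: 5 × 12 = 60
  Quarry3 to M: 55 × 9 = 495
  Quarry4 to M: 45 × 8 = 360
Total = 250 + 210 + 120 + 60 + 495 + 360 = 1495.
(Supply check: Quarry1 ships 50; Quarry2 ships 45; Quarry3 ships 55; Quarry4 ships 45.)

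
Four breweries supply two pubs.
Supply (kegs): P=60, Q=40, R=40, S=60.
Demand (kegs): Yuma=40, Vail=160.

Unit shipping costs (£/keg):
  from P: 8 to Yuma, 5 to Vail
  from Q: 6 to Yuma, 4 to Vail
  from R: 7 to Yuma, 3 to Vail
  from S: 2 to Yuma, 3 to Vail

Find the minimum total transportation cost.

One minimum-cost allocation:
  P->Vail: 60 × £5 = £300
  Q->Vail: 40 × £4 = £160
  R->Vail: 40 × £3 = £120
  S->Yuma: 40 × £2 = £80
  S->Vail: 20 × £3 = £60
Total = 300 + 160 + 120 + 80 + 60 = £720.

720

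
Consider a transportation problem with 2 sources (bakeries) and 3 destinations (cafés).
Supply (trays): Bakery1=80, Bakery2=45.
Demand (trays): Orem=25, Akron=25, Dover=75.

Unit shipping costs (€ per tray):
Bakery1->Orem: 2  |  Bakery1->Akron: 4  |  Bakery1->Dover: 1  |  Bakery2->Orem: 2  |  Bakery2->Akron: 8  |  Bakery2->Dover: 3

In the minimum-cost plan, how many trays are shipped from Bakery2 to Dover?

Optimal shipments:
  Bakery1 to Akron: 25 × €4 = €100
  Bakery1 to Dover: 55 × €1 = €55
  Bakery2 to Orem: 25 × €2 = €50
  Bakery2 to Dover: 20 × €3 = €60
Total cost = €265.
So Bakery2→Dover carries 20 trays.

20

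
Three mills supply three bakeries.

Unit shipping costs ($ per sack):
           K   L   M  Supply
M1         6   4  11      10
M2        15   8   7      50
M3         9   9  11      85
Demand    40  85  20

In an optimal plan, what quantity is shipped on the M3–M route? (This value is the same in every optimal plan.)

Optimal shipments:
  M1 to L: 10 × $4 = $40
  M2 to L: 30 × $8 = $240
  M2 to M: 20 × $7 = $140
  M3 to K: 40 × $9 = $360
  M3 to L: 45 × $9 = $405
Total cost = $1185.
The route M3→M is not used.

0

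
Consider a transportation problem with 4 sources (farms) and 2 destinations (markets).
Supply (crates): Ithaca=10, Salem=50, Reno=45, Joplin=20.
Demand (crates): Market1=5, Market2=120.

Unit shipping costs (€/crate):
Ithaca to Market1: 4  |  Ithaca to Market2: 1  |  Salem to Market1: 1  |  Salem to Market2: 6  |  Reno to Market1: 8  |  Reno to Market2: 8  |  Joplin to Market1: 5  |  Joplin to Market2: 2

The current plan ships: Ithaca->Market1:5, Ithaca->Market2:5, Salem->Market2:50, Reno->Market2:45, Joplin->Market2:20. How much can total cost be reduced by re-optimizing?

Current plan cost = 5·4 + 5·1 + 50·6 + 45·8 + 20·2 = €725.
Optimal plan:
  Ithaca to Market2: 10 × €1 = €10
  Salem to Market1: 5 × €1 = €5
  Salem to Market2: 45 × €6 = €270
  Reno to Market2: 45 × €8 = €360
  Joplin to Market2: 20 × €2 = €40
Optimal cost = €685.
Saving = 725 − 685 = €40.

40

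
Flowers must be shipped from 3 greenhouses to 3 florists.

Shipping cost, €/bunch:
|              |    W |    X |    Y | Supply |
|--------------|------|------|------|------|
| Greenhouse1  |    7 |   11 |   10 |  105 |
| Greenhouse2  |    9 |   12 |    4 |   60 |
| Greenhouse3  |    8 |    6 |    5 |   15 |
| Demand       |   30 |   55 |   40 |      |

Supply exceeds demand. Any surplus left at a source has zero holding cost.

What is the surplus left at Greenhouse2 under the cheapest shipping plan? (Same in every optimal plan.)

Minimum-cost shipments:
  Greenhouse1–W: 30 × €7 = €210
  Greenhouse1–X: 40 × €11 = €440
  Greenhouse2–Y: 40 × €4 = €160
  Greenhouse3–X: 15 × €6 = €90
Total cost = €900.
Greenhouse2 ships 40 of its 60, leaving 20.

20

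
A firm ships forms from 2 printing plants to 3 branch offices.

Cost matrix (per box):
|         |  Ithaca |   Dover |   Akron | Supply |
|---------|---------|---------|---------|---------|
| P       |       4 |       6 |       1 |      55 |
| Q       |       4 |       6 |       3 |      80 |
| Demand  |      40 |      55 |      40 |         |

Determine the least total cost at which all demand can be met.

A cheapest plan:
  P->Ithaca: 15 × 4 = 60
  P->Akron: 40 × 1 = 40
  Q->Ithaca: 25 × 4 = 100
  Q->Dover: 55 × 6 = 330
Total = 60 + 40 + 100 + 330 = 530.

530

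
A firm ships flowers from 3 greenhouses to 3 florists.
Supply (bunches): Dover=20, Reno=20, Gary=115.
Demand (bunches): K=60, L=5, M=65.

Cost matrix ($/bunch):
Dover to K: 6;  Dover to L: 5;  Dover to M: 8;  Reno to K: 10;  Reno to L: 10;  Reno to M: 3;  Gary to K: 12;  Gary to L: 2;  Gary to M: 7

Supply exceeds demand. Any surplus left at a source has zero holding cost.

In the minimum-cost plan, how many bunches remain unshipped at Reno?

0

Minimum-cost shipments:
  Dover→K: 20 × $6 = $120
  Reno→M: 20 × $3 = $60
  Gary→K: 40 × $12 = $480
  Gary→L: 5 × $2 = $10
  Gary→M: 45 × $7 = $315
Total cost = $985.
Reno ships 20 of its 20, leaving 0.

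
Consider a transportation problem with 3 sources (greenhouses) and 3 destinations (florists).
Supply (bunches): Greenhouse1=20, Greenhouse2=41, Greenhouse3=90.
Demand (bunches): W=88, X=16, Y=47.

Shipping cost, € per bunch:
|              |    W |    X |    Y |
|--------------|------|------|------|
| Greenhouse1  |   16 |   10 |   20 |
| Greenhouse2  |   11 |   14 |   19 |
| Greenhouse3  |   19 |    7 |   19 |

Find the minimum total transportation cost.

Optimal allocation:
  Greenhouse1->W: 20 × €16 = €320
  Greenhouse2->W: 41 × €11 = €451
  Greenhouse3->W: 27 × €19 = €513
  Greenhouse3->X: 16 × €7 = €112
  Greenhouse3->Y: 47 × €19 = €893
Total = 320 + 451 + 513 + 112 + 893 = €2289.
(Supply check: Greenhouse1 ships 20; Greenhouse2 ships 41; Greenhouse3 ships 90.)

2289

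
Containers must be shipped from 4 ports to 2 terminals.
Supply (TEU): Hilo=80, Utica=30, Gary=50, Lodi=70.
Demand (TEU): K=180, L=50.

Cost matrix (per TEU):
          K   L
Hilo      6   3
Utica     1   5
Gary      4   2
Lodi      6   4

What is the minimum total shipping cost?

One minimum-cost allocation:
  Hilo->K: 30 × 6 = 180
  Hilo->L: 50 × 3 = 150
  Utica->K: 30 × 1 = 30
  Gary->K: 50 × 4 = 200
  Lodi->K: 70 × 6 = 420
Total = 180 + 150 + 30 + 200 + 420 = 980.
(Supply check: Hilo ships 80; Utica ships 30; Gary ships 50; Lodi ships 70.)

980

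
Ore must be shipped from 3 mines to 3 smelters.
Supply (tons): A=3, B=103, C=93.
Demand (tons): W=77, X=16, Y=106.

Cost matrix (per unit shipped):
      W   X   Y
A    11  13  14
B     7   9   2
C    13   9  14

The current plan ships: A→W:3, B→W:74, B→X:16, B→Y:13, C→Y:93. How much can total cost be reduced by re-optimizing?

Current plan cost = 3·11 + 74·7 + 16·9 + 13·2 + 93·14 = 2023.
Optimal plan:
  A→W: 3 × 11 = 33
  B→Y: 103 × 2 = 206
  C→W: 74 × 13 = 962
  C→X: 16 × 9 = 144
  C→Y: 3 × 14 = 42
Optimal cost = 1387.
Saving = 2023 − 1387 = 636.

636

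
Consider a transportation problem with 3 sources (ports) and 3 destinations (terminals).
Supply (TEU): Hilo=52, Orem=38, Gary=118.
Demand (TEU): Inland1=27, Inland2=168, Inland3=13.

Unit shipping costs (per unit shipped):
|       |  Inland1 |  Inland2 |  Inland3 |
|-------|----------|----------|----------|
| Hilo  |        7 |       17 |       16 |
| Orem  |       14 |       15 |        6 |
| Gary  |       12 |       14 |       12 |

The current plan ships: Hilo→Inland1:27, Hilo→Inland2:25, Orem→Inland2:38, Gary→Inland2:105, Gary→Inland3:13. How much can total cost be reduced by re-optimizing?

91

Current plan cost = 27·7 + 25·17 + 38·15 + 105·14 + 13·12 = 2810.
Optimal plan:
  Hilo to Inland1: 27 × 7 = 189
  Hilo to Inland2: 25 × 17 = 425
  Orem to Inland2: 25 × 15 = 375
  Orem to Inland3: 13 × 6 = 78
  Gary to Inland2: 118 × 14 = 1652
Optimal cost = 2719.
Saving = 2810 − 2719 = 91.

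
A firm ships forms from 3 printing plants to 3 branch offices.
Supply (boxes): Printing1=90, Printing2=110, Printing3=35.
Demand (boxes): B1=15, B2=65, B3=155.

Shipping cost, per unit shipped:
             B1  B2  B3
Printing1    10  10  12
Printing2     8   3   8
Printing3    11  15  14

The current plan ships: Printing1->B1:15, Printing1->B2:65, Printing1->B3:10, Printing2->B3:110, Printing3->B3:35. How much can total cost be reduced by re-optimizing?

210

Current plan cost = 15·10 + 65·10 + 10·12 + 110·8 + 35·14 = 2290.
Optimal plan:
  Printing1->B3: 90 × 12 = 1080
  Printing2->B2: 65 × 3 = 195
  Printing2->B3: 45 × 8 = 360
  Printing3->B1: 15 × 11 = 165
  Printing3->B3: 20 × 14 = 280
Optimal cost = 2080.
Saving = 2290 − 2080 = 210.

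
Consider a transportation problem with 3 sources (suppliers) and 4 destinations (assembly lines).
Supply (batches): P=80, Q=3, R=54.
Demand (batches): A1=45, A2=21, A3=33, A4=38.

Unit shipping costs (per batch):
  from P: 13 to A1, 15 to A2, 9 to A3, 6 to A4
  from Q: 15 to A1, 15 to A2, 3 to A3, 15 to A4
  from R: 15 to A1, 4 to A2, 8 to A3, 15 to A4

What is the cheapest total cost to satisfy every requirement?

1152

An optimal shipping plan:
  P to A1: 42 × 13 = 546
  P to A4: 38 × 6 = 228
  Q to A3: 3 × 3 = 9
  R to A1: 3 × 15 = 45
  R to A2: 21 × 4 = 84
  R to A3: 30 × 8 = 240
Total = 546 + 228 + 9 + 45 + 84 + 240 = 1152.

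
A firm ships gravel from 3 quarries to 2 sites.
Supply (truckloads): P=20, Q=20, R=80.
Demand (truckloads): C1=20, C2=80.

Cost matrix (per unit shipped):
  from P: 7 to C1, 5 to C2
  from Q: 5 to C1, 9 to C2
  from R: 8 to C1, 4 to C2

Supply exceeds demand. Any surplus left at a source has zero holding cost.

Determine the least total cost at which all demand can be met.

420

An optimal shipping plan:
  Q–C1: 20 × 5 = 100
  R–C2: 80 × 4 = 320
Total = 100 + 320 = 420.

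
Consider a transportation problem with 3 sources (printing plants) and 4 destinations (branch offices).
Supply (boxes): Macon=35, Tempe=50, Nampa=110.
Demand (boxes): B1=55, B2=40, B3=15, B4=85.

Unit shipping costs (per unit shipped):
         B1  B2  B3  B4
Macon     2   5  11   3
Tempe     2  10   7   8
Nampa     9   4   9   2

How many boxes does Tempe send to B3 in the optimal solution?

15

Solving gives:
  Macon–B1: 20 boxes
  Macon–B2: 15 boxes
  Tempe–B1: 35 boxes
  Tempe–B3: 15 boxes
  Nampa–B2: 25 boxes
  Nampa–B4: 85 boxes
Total cost = 560.
So Tempe→B3 carries 15 boxes.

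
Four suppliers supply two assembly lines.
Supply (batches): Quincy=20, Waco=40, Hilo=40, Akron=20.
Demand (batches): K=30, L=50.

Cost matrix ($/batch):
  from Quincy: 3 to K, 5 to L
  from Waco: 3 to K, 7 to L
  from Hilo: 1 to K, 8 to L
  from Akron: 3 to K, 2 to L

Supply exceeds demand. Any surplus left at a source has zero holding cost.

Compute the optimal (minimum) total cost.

240

Optimal allocation:
  Quincy→L: 20 × $5 = $100
  Waco→L: 10 × $7 = $70
  Hilo→K: 30 × $1 = $30
  Akron→L: 20 × $2 = $40
Total = 100 + 70 + 30 + 40 = $240.
(Supply check: Quincy ships 20; Waco ships 10; Hilo ships 30; Akron ships 20.)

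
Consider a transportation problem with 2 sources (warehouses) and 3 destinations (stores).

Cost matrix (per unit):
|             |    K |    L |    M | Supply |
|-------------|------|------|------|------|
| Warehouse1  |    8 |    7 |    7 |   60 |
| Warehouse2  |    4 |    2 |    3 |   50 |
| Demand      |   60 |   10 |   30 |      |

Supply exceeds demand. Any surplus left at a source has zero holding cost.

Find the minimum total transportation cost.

550

A cheapest plan:
  Warehouse1 to K: 20 × 8 = 160
  Warehouse1 to M: 30 × 7 = 210
  Warehouse2 to K: 40 × 4 = 160
  Warehouse2 to L: 10 × 2 = 20
Total = 160 + 210 + 160 + 20 = 550.
(Supply check: Warehouse1 ships 50; Warehouse2 ships 50.)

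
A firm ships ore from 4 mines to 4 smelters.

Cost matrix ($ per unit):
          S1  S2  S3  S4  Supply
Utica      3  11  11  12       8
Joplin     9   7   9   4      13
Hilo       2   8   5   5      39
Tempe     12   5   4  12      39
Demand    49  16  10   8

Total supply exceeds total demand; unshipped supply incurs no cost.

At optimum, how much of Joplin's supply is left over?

3

Minimum-cost shipments:
  Utica–S1: 8 tons
  Joplin–S1: 2 tons
  Joplin–S4: 8 tons
  Hilo–S1: 39 tons
  Tempe–S2: 16 tons
  Tempe–S3: 10 tons
Total cost = $272.
Joplin ships 10 of its 13, leaving 3.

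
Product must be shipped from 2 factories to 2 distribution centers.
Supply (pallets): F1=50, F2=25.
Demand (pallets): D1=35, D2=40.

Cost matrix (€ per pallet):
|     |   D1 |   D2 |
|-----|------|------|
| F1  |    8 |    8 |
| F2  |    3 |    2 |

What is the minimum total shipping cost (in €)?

Optimal allocation:
  F1→D1: 35 × €8 = €280
  F1→D2: 15 × €8 = €120
  F2→D2: 25 × €2 = €50
Total = 280 + 120 + 50 = €450.

450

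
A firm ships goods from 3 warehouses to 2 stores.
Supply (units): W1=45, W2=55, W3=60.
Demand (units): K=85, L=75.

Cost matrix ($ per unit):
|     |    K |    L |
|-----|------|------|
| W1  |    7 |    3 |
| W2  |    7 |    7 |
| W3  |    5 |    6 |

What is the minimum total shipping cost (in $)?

820

A cheapest plan:
  W1–L: 45 × $3 = $135
  W2–K: 25 × $7 = $175
  W2–L: 30 × $7 = $210
  W3–K: 60 × $5 = $300
Total = 135 + 175 + 210 + 300 = $820.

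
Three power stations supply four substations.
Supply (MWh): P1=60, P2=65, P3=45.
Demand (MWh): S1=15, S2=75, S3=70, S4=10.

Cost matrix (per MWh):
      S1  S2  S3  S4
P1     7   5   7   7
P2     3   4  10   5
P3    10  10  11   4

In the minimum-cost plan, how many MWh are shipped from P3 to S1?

0

Solving gives:
  P1->S2: 25 × 5 = 125
  P1->S3: 35 × 7 = 245
  P2->S1: 15 × 3 = 45
  P2->S2: 50 × 4 = 200
  P3->S3: 35 × 11 = 385
  P3->S4: 10 × 4 = 40
Total cost = 1040.
The route P3→S1 is not used.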